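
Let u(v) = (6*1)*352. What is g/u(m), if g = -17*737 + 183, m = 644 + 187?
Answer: -6173/1056 ≈ -5.8456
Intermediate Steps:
m = 831
u(v) = 2112 (u(v) = 6*352 = 2112)
g = -12346 (g = -12529 + 183 = -12346)
g/u(m) = -12346/2112 = -12346*1/2112 = -6173/1056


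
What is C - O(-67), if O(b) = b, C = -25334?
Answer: -25267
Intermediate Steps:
C - O(-67) = -25334 - 1*(-67) = -25334 + 67 = -25267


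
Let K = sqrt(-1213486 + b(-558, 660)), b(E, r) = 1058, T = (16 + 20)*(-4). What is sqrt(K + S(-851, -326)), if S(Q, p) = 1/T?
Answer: sqrt(-1 + 288*I*sqrt(303107))/12 ≈ 23.464 + 23.464*I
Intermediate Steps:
T = -144 (T = 36*(-4) = -144)
S(Q, p) = -1/144 (S(Q, p) = 1/(-144) = -1/144)
K = 2*I*sqrt(303107) (K = sqrt(-1213486 + 1058) = sqrt(-1212428) = 2*I*sqrt(303107) ≈ 1101.1*I)
sqrt(K + S(-851, -326)) = sqrt(2*I*sqrt(303107) - 1/144) = sqrt(-1/144 + 2*I*sqrt(303107))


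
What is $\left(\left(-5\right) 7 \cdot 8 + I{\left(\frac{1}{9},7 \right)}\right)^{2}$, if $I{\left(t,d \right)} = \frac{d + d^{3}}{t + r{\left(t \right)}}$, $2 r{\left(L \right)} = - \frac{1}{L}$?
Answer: $\frac{807696400}{6241} \approx 1.2942 \cdot 10^{5}$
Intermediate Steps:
$r{\left(L \right)} = - \frac{1}{2 L}$ ($r{\left(L \right)} = \frac{\left(-1\right) \frac{1}{L}}{2} = - \frac{1}{2 L}$)
$I{\left(t,d \right)} = \frac{d + d^{3}}{t - \frac{1}{2 t}}$
$\left(\left(-5\right) 7 \cdot 8 + I{\left(\frac{1}{9},7 \right)}\right)^{2} = \left(\left(-5\right) 7 \cdot 8 + 2 \cdot 7 \cdot \frac{1}{9} \frac{1}{-1 + 2 \left(\frac{1}{9}\right)^{2}} \left(1 + 7^{2}\right)\right)^{2} = \left(\left(-35\right) 8 + 2 \cdot 7 \cdot \frac{1}{9} \frac{1}{-1 + \frac{2}{81}} \left(1 + 49\right)\right)^{2} = \left(-280 + 2 \cdot 7 \cdot \frac{1}{9} \frac{1}{-1 + 2 \cdot \frac{1}{81}} \cdot 50\right)^{2} = \left(-280 + 2 \cdot 7 \cdot \frac{1}{9} \frac{1}{-1 + \frac{2}{81}} \cdot 50\right)^{2} = \left(-280 + 2 \cdot 7 \cdot \frac{1}{9} \frac{1}{- \frac{79}{81}} \cdot 50\right)^{2} = \left(-280 + 2 \cdot 7 \cdot \frac{1}{9} \left(- \frac{81}{79}\right) 50\right)^{2} = \left(-280 - \frac{6300}{79}\right)^{2} = \left(- \frac{28420}{79}\right)^{2} = \frac{807696400}{6241}$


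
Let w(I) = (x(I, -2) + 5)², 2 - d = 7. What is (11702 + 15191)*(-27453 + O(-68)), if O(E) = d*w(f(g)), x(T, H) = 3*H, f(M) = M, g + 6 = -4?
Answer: -738427994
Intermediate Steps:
g = -10 (g = -6 - 4 = -10)
d = -5 (d = 2 - 1*7 = 2 - 7 = -5)
w(I) = 1 (w(I) = (3*(-2) + 5)² = (-6 + 5)² = (-1)² = 1)
O(E) = -5 (O(E) = -5*1 = -5)
(11702 + 15191)*(-27453 + O(-68)) = (11702 + 15191)*(-27453 - 5) = 26893*(-27458) = -738427994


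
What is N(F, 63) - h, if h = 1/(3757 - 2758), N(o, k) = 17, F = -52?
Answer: 16982/999 ≈ 16.999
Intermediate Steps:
h = 1/999 ≈ 0.0010010
N(F, 63) - h = 17 - 1*1/999 = 17 - 1/999 = 16982/999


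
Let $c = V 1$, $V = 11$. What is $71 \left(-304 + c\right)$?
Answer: $-20803$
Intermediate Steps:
$c = 11$ ($c = 11 \cdot 1 = 11$)
$71 \left(-304 + c\right) = 71 \left(-304 + 11\right) = 71 \left(-293\right) = -20803$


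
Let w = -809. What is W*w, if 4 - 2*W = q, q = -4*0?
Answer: -1618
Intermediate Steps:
q = 0
W = 2 (W = 2 - ½*0 = 2 + 0 = 2)
W*w = 2*(-809) = -1618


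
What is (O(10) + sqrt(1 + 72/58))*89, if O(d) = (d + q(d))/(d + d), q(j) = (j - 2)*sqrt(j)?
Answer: 89/2 + 89*sqrt(1885)/29 + 178*sqrt(10)/5 ≈ 290.32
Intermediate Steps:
q(j) = sqrt(j)*(-2 + j) (q(j) = (-2 + j)*sqrt(j) = sqrt(j)*(-2 + j))
O(d) = (d + sqrt(d)*(-2 + d))/(2*d) (O(d) = (d + sqrt(d)*(-2 + d))/(d + d) = (d + sqrt(d)*(-2 + d))/((2*d)) = (d + sqrt(d)*(-2 + d))*(1/(2*d)) = (d + sqrt(d)*(-2 + d))/(2*d))
(O(10) + sqrt(1 + 72/58))*89 = ((1/2)*(10 + sqrt(10)*(-2 + 10))/10 + sqrt(1 + 72/58))*89 = ((1/2)*(1/10)*(10 + sqrt(10)*8) + sqrt(1 + 72*(1/58)))*89 = ((1/2)*(1/10)*(10 + 8*sqrt(10)) + sqrt(1 + 36/29))*89 = ((1/2 + 2*sqrt(10)/5) + sqrt(65/29))*89 = ((1/2 + 2*sqrt(10)/5) + sqrt(1885)/29)*89 = (1/2 + sqrt(1885)/29 + 2*sqrt(10)/5)*89 = 89/2 + 89*sqrt(1885)/29 + 178*sqrt(10)/5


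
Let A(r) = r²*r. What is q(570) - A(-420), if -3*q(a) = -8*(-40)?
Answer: 222263680/3 ≈ 7.4088e+7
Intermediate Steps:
q(a) = -320/3 (q(a) = -(-8)*(-40)/3 = -⅓*320 = -320/3)
A(r) = r³
q(570) - A(-420) = -320/3 - 1*(-420)³ = -320/3 - 1*(-74088000) = -320/3 + 74088000 = 222263680/3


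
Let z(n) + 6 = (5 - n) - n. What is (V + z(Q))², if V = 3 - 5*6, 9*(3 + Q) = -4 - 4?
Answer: 33124/81 ≈ 408.94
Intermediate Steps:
Q = -35/9 (Q = -3 + (-4 - 4)/9 = -3 + (⅑)*(-8) = -3 - 8/9 = -35/9 ≈ -3.8889)
z(n) = -1 - 2*n (z(n) = -6 + ((5 - n) - n) = -6 + (5 - 2*n) = -1 - 2*n)
V = -27 (V = 3 - 30 = -27)
(V + z(Q))² = (-27 + (-1 - 2*(-35/9)))² = (-27 + (-1 + 70/9))² = (-27 + 61/9)² = (-182/9)² = 33124/81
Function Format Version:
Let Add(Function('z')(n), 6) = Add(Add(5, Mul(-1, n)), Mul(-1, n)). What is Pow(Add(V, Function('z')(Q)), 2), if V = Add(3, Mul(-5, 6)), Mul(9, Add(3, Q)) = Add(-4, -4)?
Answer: Rational(33124, 81) ≈ 408.94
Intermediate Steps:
Q = Rational(-35, 9) (Q = Add(-3, Mul(Rational(1, 9), Add(-4, -4))) = Add(-3, Mul(Rational(1, 9), -8)) = Add(-3, Rational(-8, 9)) = Rational(-35, 9) ≈ -3.8889)
Function('z')(n) = Add(-1, Mul(-2, n)) (Function('z')(n) = Add(-6, Add(Add(5, Mul(-1, n)), Mul(-1, n))) = Add(-6, Add(5, Mul(-2, n))) = Add(-1, Mul(-2, n)))
V = -27 (V = Add(3, -30) = -27)
Pow(Add(V, Function('z')(Q)), 2) = Pow(Add(-27, Add(-1, Mul(-2, Rational(-35, 9)))), 2) = Pow(Add(-27, Add(-1, Rational(70, 9))), 2) = Pow(Add(-27, Rational(61, 9)), 2) = Pow(Rational(-182, 9), 2) = Rational(33124, 81)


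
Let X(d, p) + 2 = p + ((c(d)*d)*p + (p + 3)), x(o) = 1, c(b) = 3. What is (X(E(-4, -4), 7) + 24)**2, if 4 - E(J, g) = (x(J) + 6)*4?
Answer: 216225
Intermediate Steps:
E(J, g) = -24 (E(J, g) = 4 - (1 + 6)*4 = 4 - 7*4 = 4 - 1*28 = 4 - 28 = -24)
X(d, p) = 1 + 2*p + 3*d*p (X(d, p) = -2 + (p + ((3*d)*p + (p + 3))) = -2 + (p + (3*d*p + (3 + p))) = -2 + (p + (3 + p + 3*d*p)) = -2 + (3 + 2*p + 3*d*p) = 1 + 2*p + 3*d*p)
(X(E(-4, -4), 7) + 24)**2 = ((1 + 2*7 + 3*(-24)*7) + 24)**2 = ((1 + 14 - 504) + 24)**2 = (-489 + 24)**2 = (-465)**2 = 216225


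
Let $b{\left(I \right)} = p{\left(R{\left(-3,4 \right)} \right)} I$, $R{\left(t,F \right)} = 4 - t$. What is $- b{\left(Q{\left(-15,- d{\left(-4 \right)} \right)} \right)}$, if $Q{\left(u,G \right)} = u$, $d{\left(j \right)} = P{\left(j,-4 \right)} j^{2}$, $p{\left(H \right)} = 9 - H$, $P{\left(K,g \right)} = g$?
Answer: $30$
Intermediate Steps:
$d{\left(j \right)} = - 4 j^{2}$
$b{\left(I \right)} = 2 I$ ($b{\left(I \right)} = \left(9 - \left(4 - -3\right)\right) I = \left(9 - \left(4 + 3\right)\right) I = \left(9 - 7\right) I = 2 I$)
$- b{\left(Q{\left(-15,- d{\left(-4 \right)} \right)} \right)} = - 2 \left(-15\right) = \left(-1\right) \left(-30\right) = 30$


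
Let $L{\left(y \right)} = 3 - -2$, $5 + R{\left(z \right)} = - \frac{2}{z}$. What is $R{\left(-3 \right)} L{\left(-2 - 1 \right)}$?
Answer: $- \frac{65}{3} \approx -21.667$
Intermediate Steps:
$R{\left(z \right)} = -5 - \frac{2}{z}$
$L{\left(y \right)} = 5$ ($L{\left(y \right)} = 3 + 2 = 5$)
$R{\left(-3 \right)} L{\left(-2 - 1 \right)} = \left(-5 - \frac{2}{-3}\right) 5 = \left(-5 - - \frac{2}{3}\right) 5 = \left(-5 + \frac{2}{3}\right) 5 = \left(- \frac{13}{3}\right) 5 = - \frac{65}{3}$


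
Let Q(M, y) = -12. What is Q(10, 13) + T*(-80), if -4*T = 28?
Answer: 548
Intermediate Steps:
T = -7 (T = -¼*28 = -7)
Q(10, 13) + T*(-80) = -12 - 7*(-80) = -12 + 560 = 548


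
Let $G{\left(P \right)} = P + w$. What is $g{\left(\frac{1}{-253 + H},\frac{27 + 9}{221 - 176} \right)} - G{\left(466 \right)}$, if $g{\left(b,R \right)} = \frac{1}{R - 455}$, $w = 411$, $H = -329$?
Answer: $- \frac{1991672}{2271} \approx -877.0$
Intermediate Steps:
$g{\left(b,R \right)} = \frac{1}{-455 + R}$
$G{\left(P \right)} = 411 + P$ ($G{\left(P \right)} = P + 411 = 411 + P$)
$g{\left(\frac{1}{-253 + H},\frac{27 + 9}{221 - 176} \right)} - G{\left(466 \right)} = \frac{1}{-455 + \frac{27 + 9}{221 - 176}} - \left(411 + 466\right) = \frac{1}{-455 + \frac{36}{45}} - 877 = \frac{1}{-455 + 36 \cdot \frac{1}{45}} - 877 = \frac{1}{-455 + \frac{4}{5}} - 877 = \frac{1}{- \frac{2271}{5}} - 877 = - \frac{5}{2271} - 877 = - \frac{1991672}{2271}$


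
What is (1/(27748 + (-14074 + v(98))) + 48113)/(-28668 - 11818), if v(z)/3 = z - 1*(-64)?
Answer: -681280081/573281760 ≈ -1.1884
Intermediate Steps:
v(z) = 192 + 3*z (v(z) = 3*(z - 1*(-64)) = 3*(z + 64) = 3*(64 + z) = 192 + 3*z)
(1/(27748 + (-14074 + v(98))) + 48113)/(-28668 - 11818) = (1/(27748 + (-14074 + (192 + 3*98))) + 48113)/(-28668 - 11818) = (1/(27748 + (-14074 + (192 + 294))) + 48113)/(-40486) = (1/(27748 + (-14074 + 486)) + 48113)*(-1/40486) = (1/(27748 - 13588) + 48113)*(-1/40486) = (1/14160 + 48113)*(-1/40486) = (681280081/14160)*(-1/40486) = -681280081/573281760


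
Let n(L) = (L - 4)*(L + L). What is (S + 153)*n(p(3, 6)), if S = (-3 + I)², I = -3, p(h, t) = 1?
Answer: -1134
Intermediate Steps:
n(L) = 2*L*(-4 + L) (n(L) = (-4 + L)*(2*L) = 2*L*(-4 + L))
S = 36 (S = (-3 - 3)² = (-6)² = 36)
(S + 153)*n(p(3, 6)) = (36 + 153)*(2*1*(-4 + 1)) = 189*(2*1*(-3)) = 189*(-6) = -1134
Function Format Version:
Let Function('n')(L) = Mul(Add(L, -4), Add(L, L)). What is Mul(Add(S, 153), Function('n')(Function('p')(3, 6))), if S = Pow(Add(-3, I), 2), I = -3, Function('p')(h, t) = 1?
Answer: -1134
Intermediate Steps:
Function('n')(L) = Mul(2, L, Add(-4, L)) (Function('n')(L) = Mul(Add(-4, L), Mul(2, L)) = Mul(2, L, Add(-4, L)))
S = 36 (S = Pow(Add(-3, -3), 2) = Pow(-6, 2) = 36)
Mul(Add(S, 153), Function('n')(Function('p')(3, 6))) = Mul(Add(36, 153), Mul(2, 1, Add(-4, 1))) = Mul(189, Mul(2, 1, -3)) = Mul(189, -6) = -1134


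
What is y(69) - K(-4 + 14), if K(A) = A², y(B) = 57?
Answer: -43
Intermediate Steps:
y(69) - K(-4 + 14) = 57 - (-4 + 14)² = 57 - 1*10² = 57 - 1*100 = 57 - 100 = -43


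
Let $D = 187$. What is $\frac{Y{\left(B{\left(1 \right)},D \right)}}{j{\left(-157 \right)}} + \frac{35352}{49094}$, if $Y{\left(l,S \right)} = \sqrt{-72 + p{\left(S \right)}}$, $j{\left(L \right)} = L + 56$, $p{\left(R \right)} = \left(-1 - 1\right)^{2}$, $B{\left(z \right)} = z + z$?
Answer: $\frac{17676}{24547} - \frac{2 i \sqrt{17}}{101} \approx 0.72009 - 0.081646 i$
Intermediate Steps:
$B{\left(z \right)} = 2 z$
$p{\left(R \right)} = 4$ ($p{\left(R \right)} = \left(-2\right)^{2} = 4$)
$j{\left(L \right)} = 56 + L$
$Y{\left(l,S \right)} = 2 i \sqrt{17}$ ($Y{\left(l,S \right)} = \sqrt{-72 + 4} = \sqrt{-68} = 2 i \sqrt{17}$)
$\frac{Y{\left(B{\left(1 \right)},D \right)}}{j{\left(-157 \right)}} + \frac{35352}{49094} = \frac{2 i \sqrt{17}}{56 - 157} + \frac{35352}{49094} = \frac{2 i \sqrt{17}}{-101} + 35352 \cdot \frac{1}{49094} = 2 i \sqrt{17} \left(- \frac{1}{101}\right) + \frac{17676}{24547} = - \frac{2 i \sqrt{17}}{101} + \frac{17676}{24547} = \frac{17676}{24547} - \frac{2 i \sqrt{17}}{101}$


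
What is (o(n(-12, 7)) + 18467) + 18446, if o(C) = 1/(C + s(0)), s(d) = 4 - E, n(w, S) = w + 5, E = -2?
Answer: 36912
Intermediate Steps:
n(w, S) = 5 + w
s(d) = 6 (s(d) = 4 - 1*(-2) = 4 + 2 = 6)
o(C) = 1/(6 + C) (o(C) = 1/(C + 6) = 1/(6 + C))
(o(n(-12, 7)) + 18467) + 18446 = (1/(6 + (5 - 12)) + 18467) + 18446 = (1/(6 - 7) + 18467) + 18446 = (1/(-1) + 18467) + 18446 = (-1 + 18467) + 18446 = 18466 + 18446 = 36912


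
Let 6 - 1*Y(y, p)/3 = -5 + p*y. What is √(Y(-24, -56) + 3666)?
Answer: 3*I*√37 ≈ 18.248*I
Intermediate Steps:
Y(y, p) = 33 - 3*p*y (Y(y, p) = 18 - 3*(-5 + p*y) = 18 + (15 - 3*p*y) = 33 - 3*p*y)
√(Y(-24, -56) + 3666) = √((33 - 3*(-56)*(-24)) + 3666) = √((33 - 4032) + 3666) = √(-3999 + 3666) = √(-333) = 3*I*√37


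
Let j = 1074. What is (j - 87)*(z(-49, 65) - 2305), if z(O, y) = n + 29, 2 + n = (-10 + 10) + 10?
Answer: -2238516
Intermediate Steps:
n = 8 (n = -2 + ((-10 + 10) + 10) = -2 + (0 + 10) = -2 + 10 = 8)
z(O, y) = 37 (z(O, y) = 8 + 29 = 37)
(j - 87)*(z(-49, 65) - 2305) = (1074 - 87)*(37 - 2305) = 987*(-2268) = -2238516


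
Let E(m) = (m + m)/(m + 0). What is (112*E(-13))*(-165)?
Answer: -36960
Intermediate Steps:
E(m) = 2 (E(m) = (2*m)/m = 2)
(112*E(-13))*(-165) = (112*2)*(-165) = 224*(-165) = -36960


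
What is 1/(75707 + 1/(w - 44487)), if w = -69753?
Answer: 114240/8648767679 ≈ 1.3209e-5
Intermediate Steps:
1/(75707 + 1/(w - 44487)) = 1/(75707 + 1/(-69753 - 44487)) = 1/(75707 + 1/(-114240)) = 1/(75707 - 1/114240) = 1/(8648767679/114240) = 114240/8648767679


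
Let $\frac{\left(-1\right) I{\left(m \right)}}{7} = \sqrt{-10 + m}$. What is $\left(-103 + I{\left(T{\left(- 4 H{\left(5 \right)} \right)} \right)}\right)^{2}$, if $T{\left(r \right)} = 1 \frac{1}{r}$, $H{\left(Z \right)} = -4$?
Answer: $\frac{161953}{16} + \frac{721 i \sqrt{159}}{2} \approx 10122.0 + 4545.7 i$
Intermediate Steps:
$T{\left(r \right)} = \frac{1}{r}$
$I{\left(m \right)} = - 7 \sqrt{-10 + m}$
$\left(-103 + I{\left(T{\left(- 4 H{\left(5 \right)} \right)} \right)}\right)^{2} = \left(-103 - 7 \sqrt{-10 + \frac{1}{\left(-4\right) \left(-4\right)}}\right)^{2} = \left(-103 - 7 \sqrt{-10 + \frac{1}{16}}\right)^{2} = \left(-103 - 7 \sqrt{- \frac{159}{16}}\right)^{2} = \left(-103 - 7 \frac{i \sqrt{159}}{4}\right)^{2} = \left(-103 - \frac{7 i \sqrt{159}}{4}\right)^{2}$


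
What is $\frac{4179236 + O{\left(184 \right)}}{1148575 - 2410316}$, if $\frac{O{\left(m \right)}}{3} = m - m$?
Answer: $- \frac{4179236}{1261741} \approx -3.3123$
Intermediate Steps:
$O{\left(m \right)} = 0$ ($O{\left(m \right)} = 3 \left(m - m\right) = 3 \cdot 0 = 0$)
$\frac{4179236 + O{\left(184 \right)}}{1148575 - 2410316} = \frac{4179236 + 0}{1148575 - 2410316} = \frac{4179236}{-1261741} = 4179236 \left(- \frac{1}{1261741}\right) = - \frac{4179236}{1261741}$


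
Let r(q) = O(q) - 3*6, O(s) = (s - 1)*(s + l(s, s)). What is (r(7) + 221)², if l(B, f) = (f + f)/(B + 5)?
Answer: 63504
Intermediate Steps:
l(B, f) = 2*f/(5 + B) (l(B, f) = (2*f)/(5 + B) = 2*f/(5 + B))
O(s) = (-1 + s)*(s + 2*s/(5 + s)) (O(s) = (s - 1)*(s + 2*s/(5 + s)) = (-1 + s)*(s + 2*s/(5 + s)))
r(q) = -18 + q*(-7 + q² + 6*q)/(5 + q) (r(q) = q*(-7 + q² + 6*q)/(5 + q) - 3*6 = q*(-7 + q² + 6*q)/(5 + q) - 18 = -18 + q*(-7 + q² + 6*q)/(5 + q))
(r(7) + 221)² = ((-90 + 7³ - 25*7 + 6*7²)/(5 + 7) + 221)² = ((-90 + 343 - 175 + 6*49)/12 + 221)² = ((-90 + 343 - 175 + 294)/12 + 221)² = ((1/12)*372 + 221)² = (31 + 221)² = 252² = 63504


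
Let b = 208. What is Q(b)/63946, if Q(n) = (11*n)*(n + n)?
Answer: 475904/31973 ≈ 14.885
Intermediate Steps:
Q(n) = 22*n² (Q(n) = (11*n)*(2*n) = 22*n²)
Q(b)/63946 = (22*208²)/63946 = (22*43264)*(1/63946) = 951808*(1/63946) = 475904/31973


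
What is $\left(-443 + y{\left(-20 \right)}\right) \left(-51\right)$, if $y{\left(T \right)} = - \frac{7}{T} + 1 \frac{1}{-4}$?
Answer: $\frac{225879}{10} \approx 22588.0$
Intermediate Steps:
$y{\left(T \right)} = - \frac{1}{4} - \frac{7}{T}$ ($y{\left(T \right)} = - \frac{7}{T} + 1 \left(- \frac{1}{4}\right) = - \frac{7}{T} - \frac{1}{4} = - \frac{1}{4} - \frac{7}{T}$)
$\left(-443 + y{\left(-20 \right)}\right) \left(-51\right) = \left(-443 + \frac{-28 - -20}{4 \left(-20\right)}\right) \left(-51\right) = \left(-443 + \frac{1}{4} \left(- \frac{1}{20}\right) \left(-28 + 20\right)\right) \left(-51\right) = \left(-443 + \frac{1}{4} \left(- \frac{1}{20}\right) \left(-8\right)\right) \left(-51\right) = \left(-443 + \frac{1}{10}\right) \left(-51\right) = \left(- \frac{4429}{10}\right) \left(-51\right) = \frac{225879}{10}$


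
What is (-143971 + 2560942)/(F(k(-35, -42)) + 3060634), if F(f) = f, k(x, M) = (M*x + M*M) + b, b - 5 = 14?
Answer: 2416971/3063887 ≈ 0.78886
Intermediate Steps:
b = 19 (b = 5 + 14 = 19)
k(x, M) = 19 + M**2 + M*x (k(x, M) = (M*x + M*M) + 19 = (M*x + M**2) + 19 = (M**2 + M*x) + 19 = 19 + M**2 + M*x)
(-143971 + 2560942)/(F(k(-35, -42)) + 3060634) = (-143971 + 2560942)/((19 + (-42)**2 - 42*(-35)) + 3060634) = 2416971/((19 + 1764 + 1470) + 3060634) = 2416971/(3253 + 3060634) = 2416971/3063887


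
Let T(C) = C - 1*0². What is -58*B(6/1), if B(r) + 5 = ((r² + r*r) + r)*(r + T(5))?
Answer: -49474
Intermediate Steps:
T(C) = C (T(C) = C - 1*0 = C + 0 = C)
B(r) = -5 + (5 + r)*(r + 2*r²) (B(r) = -5 + ((r² + r*r) + r)*(r + 5) = -5 + ((r² + r²) + r)*(5 + r) = -5 + (2*r² + r)*(5 + r) = -5 + (r + 2*r²)*(5 + r) = -5 + (5 + r)*(r + 2*r²))
-58*B(6/1) = -58*(-5 + 2*(6/1)³ + 5*(6/1) + 11*(6/1)²) = -58*(-5 + 2*(6*1)³ + 5*(6*1) + 11*(6*1)²) = -58*(-5 + 2*6³ + 5*6 + 11*6²) = -58*(-5 + 2*216 + 30 + 11*36) = -58*(-5 + 432 + 30 + 396) = -58*853 = -49474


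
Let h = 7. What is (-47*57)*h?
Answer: -18753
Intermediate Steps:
(-47*57)*h = -47*57*7 = -2679*7 = -18753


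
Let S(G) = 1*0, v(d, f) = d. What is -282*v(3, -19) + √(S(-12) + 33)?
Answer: -846 + √33 ≈ -840.26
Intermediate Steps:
S(G) = 0
-282*v(3, -19) + √(S(-12) + 33) = -282*3 + √(0 + 33) = -846 + √33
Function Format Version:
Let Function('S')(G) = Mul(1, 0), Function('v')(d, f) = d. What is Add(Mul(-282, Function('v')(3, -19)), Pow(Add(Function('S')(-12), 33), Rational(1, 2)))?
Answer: Add(-846, Pow(33, Rational(1, 2))) ≈ -840.26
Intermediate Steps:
Function('S')(G) = 0
Add(Mul(-282, Function('v')(3, -19)), Pow(Add(Function('S')(-12), 33), Rational(1, 2))) = Add(Mul(-282, 3), Pow(Add(0, 33), Rational(1, 2))) = Add(-846, Pow(33, Rational(1, 2)))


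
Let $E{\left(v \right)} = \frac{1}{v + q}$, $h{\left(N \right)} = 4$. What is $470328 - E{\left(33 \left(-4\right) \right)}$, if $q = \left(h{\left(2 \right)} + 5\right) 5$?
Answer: $\frac{40918537}{87} \approx 4.7033 \cdot 10^{5}$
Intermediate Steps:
$q = 45$ ($q = \left(4 + 5\right) 5 = 9 \cdot 5 = 45$)
$E{\left(v \right)} = \frac{1}{45 + v}$ ($E{\left(v \right)} = \frac{1}{v + 45} = \frac{1}{45 + v}$)
$470328 - E{\left(33 \left(-4\right) \right)} = 470328 - \frac{1}{45 + 33 \left(-4\right)} = 470328 - \frac{1}{45 - 132} = 470328 - \frac{1}{-87} = 470328 - - \frac{1}{87} = 470328 + \frac{1}{87} = \frac{40918537}{87}$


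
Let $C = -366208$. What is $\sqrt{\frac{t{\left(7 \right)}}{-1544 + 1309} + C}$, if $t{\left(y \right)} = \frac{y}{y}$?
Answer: $\frac{i \sqrt{20223837035}}{235} \approx 605.15 i$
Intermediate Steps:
$t{\left(y \right)} = 1$
$\sqrt{\frac{t{\left(7 \right)}}{-1544 + 1309} + C} = \sqrt{1 \frac{1}{-1544 + 1309} - 366208} = \sqrt{1 \frac{1}{-235} - 366208} = \sqrt{1 \left(- \frac{1}{235}\right) - 366208} = \sqrt{- \frac{1}{235} - 366208} = \sqrt{- \frac{86058881}{235}} = \frac{i \sqrt{20223837035}}{235}$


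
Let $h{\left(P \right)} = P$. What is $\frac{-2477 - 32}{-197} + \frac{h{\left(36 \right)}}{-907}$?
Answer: $\frac{2268571}{178679} \approx 12.696$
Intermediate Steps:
$\frac{-2477 - 32}{-197} + \frac{h{\left(36 \right)}}{-907} = \frac{-2477 - 32}{-197} + \frac{36}{-907} = \left(-2509\right) \left(- \frac{1}{197}\right) + 36 \left(- \frac{1}{907}\right) = \frac{2509}{197} - \frac{36}{907} = \frac{2268571}{178679}$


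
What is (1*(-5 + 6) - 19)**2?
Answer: 324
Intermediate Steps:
(1*(-5 + 6) - 19)**2 = (1*1 - 19)**2 = (1 - 19)**2 = (-18)**2 = 324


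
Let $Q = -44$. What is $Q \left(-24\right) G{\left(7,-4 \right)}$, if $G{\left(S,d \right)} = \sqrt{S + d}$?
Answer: $1056 \sqrt{3} \approx 1829.0$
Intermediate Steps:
$Q \left(-24\right) G{\left(7,-4 \right)} = \left(-44\right) \left(-24\right) \sqrt{7 - 4} = 1056 \sqrt{3}$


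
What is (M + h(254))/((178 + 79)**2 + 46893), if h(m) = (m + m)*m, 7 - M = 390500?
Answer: -261461/112942 ≈ -2.3150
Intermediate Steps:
M = -390493 (M = 7 - 1*390500 = 7 - 390500 = -390493)
h(m) = 2*m**2 (h(m) = (2*m)*m = 2*m**2)
(M + h(254))/((178 + 79)**2 + 46893) = (-390493 + 2*254**2)/((178 + 79)**2 + 46893) = (-390493 + 2*64516)/(257**2 + 46893) = (-390493 + 129032)/(66049 + 46893) = -261461/112942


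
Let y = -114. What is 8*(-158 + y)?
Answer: -2176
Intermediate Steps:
8*(-158 + y) = 8*(-158 - 114) = 8*(-272) = -2176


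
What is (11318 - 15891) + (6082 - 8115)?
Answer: -6606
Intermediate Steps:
(11318 - 15891) + (6082 - 8115) = -4573 - 2033 = -6606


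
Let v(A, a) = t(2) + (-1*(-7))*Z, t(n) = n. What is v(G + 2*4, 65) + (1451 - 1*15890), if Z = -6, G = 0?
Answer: -14479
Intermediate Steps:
v(A, a) = -40 (v(A, a) = 2 - 1*(-7)*(-6) = 2 + 7*(-6) = 2 - 42 = -40)
v(G + 2*4, 65) + (1451 - 1*15890) = -40 + (1451 - 1*15890) = -40 + (1451 - 15890) = -40 - 14439 = -14479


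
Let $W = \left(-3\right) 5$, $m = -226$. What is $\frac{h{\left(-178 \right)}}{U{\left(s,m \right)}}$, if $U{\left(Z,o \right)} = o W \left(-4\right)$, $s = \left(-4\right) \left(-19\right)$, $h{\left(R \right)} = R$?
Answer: $\frac{89}{6780} \approx 0.013127$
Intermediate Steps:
$W = -15$
$s = 76$
$U{\left(Z,o \right)} = 60 o$ ($U{\left(Z,o \right)} = o \left(-15\right) \left(-4\right) = - 15 o \left(-4\right) = 60 o$)
$\frac{h{\left(-178 \right)}}{U{\left(s,m \right)}} = - \frac{178}{60 \left(-226\right)} = - \frac{178}{-13560} = \left(-178\right) \left(- \frac{1}{13560}\right) = \frac{89}{6780}$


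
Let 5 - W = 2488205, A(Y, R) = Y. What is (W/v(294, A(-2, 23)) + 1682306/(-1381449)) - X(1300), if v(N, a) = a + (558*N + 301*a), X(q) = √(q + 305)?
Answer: -464036369111/28224384519 - √1605 ≈ -56.503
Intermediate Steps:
W = -2488200 (W = 5 - 1*2488205 = 5 - 2488205 = -2488200)
X(q) = √(305 + q)
v(N, a) = 302*a + 558*N (v(N, a) = a + (301*a + 558*N) = 302*a + 558*N)
(W/v(294, A(-2, 23)) + 1682306/(-1381449)) - X(1300) = (-2488200/(302*(-2) + 558*294) + 1682306/(-1381449)) - √(305 + 1300) = (-2488200/(-604 + 164052) + 1682306*(-1/1381449)) - √1605 = (-2488200/163448 - 1682306/1381449) - √1605 = (-2488200*1/163448 - 1682306/1381449) - √1605 = (-311025/20431 - 1682306/1381449) - √1605 = -464036369111/28224384519 - √1605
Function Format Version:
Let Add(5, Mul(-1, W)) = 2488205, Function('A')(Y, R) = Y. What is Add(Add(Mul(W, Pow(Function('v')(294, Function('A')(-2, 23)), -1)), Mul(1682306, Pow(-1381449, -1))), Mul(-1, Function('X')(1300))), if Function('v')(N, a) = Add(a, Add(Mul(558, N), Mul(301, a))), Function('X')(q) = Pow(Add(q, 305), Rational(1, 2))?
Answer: Add(Rational(-464036369111, 28224384519), Mul(-1, Pow(1605, Rational(1, 2)))) ≈ -56.503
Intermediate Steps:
W = -2488200 (W = Add(5, Mul(-1, 2488205)) = Add(5, -2488205) = -2488200)
Function('X')(q) = Pow(Add(305, q), Rational(1, 2))
Function('v')(N, a) = Add(Mul(302, a), Mul(558, N)) (Function('v')(N, a) = Add(a, Add(Mul(301, a), Mul(558, N))) = Add(Mul(302, a), Mul(558, N)))
Add(Add(Mul(W, Pow(Function('v')(294, Function('A')(-2, 23)), -1)), Mul(1682306, Pow(-1381449, -1))), Mul(-1, Function('X')(1300))) = Add(Add(Mul(-2488200, Pow(Add(Mul(302, -2), Mul(558, 294)), -1)), Mul(1682306, Pow(-1381449, -1))), Mul(-1, Pow(Add(305, 1300), Rational(1, 2)))) = Add(Add(Mul(-2488200, Pow(Add(-604, 164052), -1)), Mul(1682306, Rational(-1, 1381449))), Mul(-1, Pow(1605, Rational(1, 2)))) = Add(Add(Mul(-2488200, Pow(163448, -1)), Rational(-1682306, 1381449)), Mul(-1, Pow(1605, Rational(1, 2)))) = Add(Add(Mul(-2488200, Rational(1, 163448)), Rational(-1682306, 1381449)), Mul(-1, Pow(1605, Rational(1, 2)))) = Add(Add(Rational(-311025, 20431), Rational(-1682306, 1381449)), Mul(-1, Pow(1605, Rational(1, 2)))) = Add(Rational(-464036369111, 28224384519), Mul(-1, Pow(1605, Rational(1, 2))))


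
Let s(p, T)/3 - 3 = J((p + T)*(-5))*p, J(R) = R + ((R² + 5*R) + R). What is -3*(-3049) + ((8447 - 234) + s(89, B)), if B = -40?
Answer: 15586139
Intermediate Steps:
J(R) = R² + 7*R (J(R) = R + (R² + 6*R) = R² + 7*R)
s(p, T) = 9 + 3*p*(-5*T - 5*p)*(7 - 5*T - 5*p) (s(p, T) = 9 + 3*((((p + T)*(-5))*(7 + (p + T)*(-5)))*p) = 9 + 3*((((T + p)*(-5))*(7 + (T + p)*(-5)))*p) = 9 + 3*(((-5*T - 5*p)*(7 + (-5*T - 5*p)))*p) = 9 + 3*(((-5*T - 5*p)*(7 - 5*T - 5*p))*p) = 9 + 3*(p*(-5*T - 5*p)*(7 - 5*T - 5*p)) = 9 + 3*p*(-5*T - 5*p)*(7 - 5*T - 5*p))
-3*(-3049) + ((8447 - 234) + s(89, B)) = -3*(-3049) + ((8447 - 234) + (9 + 15*89*(-40 + 89)*(-7 + 5*(-40) + 5*89))) = 9147 + (8213 + (9 + 15*89*49*(-7 - 200 + 445))) = 9147 + (8213 + (9 + 15*89*49*238)) = 9147 + (8213 + (9 + 15568770)) = 9147 + (8213 + 15568779) = 9147 + 15576992 = 15586139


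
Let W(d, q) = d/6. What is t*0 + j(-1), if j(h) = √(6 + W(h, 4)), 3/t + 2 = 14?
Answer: √210/6 ≈ 2.4152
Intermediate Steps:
W(d, q) = d/6 (W(d, q) = d*(⅙) = d/6)
t = ¼ (t = 3/(-2 + 14) = 3/12 = 3*(1/12) = ¼ ≈ 0.25000)
j(h) = √(6 + h/6)
t*0 + j(-1) = (¼)*0 + √(216 + 6*(-1))/6 = 0 + √(216 - 6)/6 = 0 + √210/6 = √210/6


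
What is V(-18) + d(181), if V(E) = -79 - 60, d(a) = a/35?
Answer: -4684/35 ≈ -133.83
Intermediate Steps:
d(a) = a/35 (d(a) = a*(1/35) = a/35)
V(E) = -139
V(-18) + d(181) = -139 + (1/35)*181 = -139 + 181/35 = -4684/35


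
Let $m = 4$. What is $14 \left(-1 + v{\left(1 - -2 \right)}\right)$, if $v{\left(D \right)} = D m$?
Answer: $154$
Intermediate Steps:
$v{\left(D \right)} = 4 D$ ($v{\left(D \right)} = D 4 = 4 D$)
$14 \left(-1 + v{\left(1 - -2 \right)}\right) = 14 \left(-1 + 4 \left(1 - -2\right)\right) = 14 \left(-1 + 4 \left(1 + 2\right)\right) = 14 \left(-1 + 4 \cdot 3\right) = 14 \left(-1 + 12\right) = 14 \cdot 11 = 154$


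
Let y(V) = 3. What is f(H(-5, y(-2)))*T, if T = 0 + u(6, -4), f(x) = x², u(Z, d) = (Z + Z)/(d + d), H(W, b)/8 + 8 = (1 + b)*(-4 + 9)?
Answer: -13824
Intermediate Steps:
H(W, b) = -24 + 40*b (H(W, b) = -64 + 8*((1 + b)*(-4 + 9)) = -64 + 8*((1 + b)*5) = -64 + 8*(5 + 5*b) = -64 + (40 + 40*b) = -24 + 40*b)
u(Z, d) = Z/d (u(Z, d) = (2*Z)/((2*d)) = (2*Z)*(1/(2*d)) = Z/d)
T = -3/2 (T = 0 + 6/(-4) = 0 + 6*(-¼) = 0 - 3/2 = -3/2 ≈ -1.5000)
f(H(-5, y(-2)))*T = (-24 + 40*3)²*(-3/2) = (-24 + 120)²*(-3/2) = 96²*(-3/2) = 9216*(-3/2) = -13824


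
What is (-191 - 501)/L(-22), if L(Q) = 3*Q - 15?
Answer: 692/81 ≈ 8.5432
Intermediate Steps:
L(Q) = -15 + 3*Q
(-191 - 501)/L(-22) = (-191 - 501)/(-15 + 3*(-22)) = -692/(-15 - 66) = -692/(-81) = -692*(-1/81) = 692/81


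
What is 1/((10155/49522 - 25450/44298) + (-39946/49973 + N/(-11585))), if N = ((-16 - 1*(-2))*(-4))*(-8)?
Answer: -8246943778751370/9320189618059759 ≈ -0.88485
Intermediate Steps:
N = -448 (N = ((-16 + 2)*(-4))*(-8) = -14*(-4)*(-8) = 56*(-8) = -448)
1/((10155/49522 - 25450/44298) + (-39946/49973 + N/(-11585))) = 1/((10155/49522 - 25450/44298) + (-39946/49973 - 448/(-11585))) = 1/((10155*(1/49522) - 25450*1/44298) + (-39946*1/49973 - 448*(-1/11585))) = 1/((10155/49522 - 12725/22149) + (-39946/49973 + 64/1655)) = 1/(-405244355/1096862778 - 62912358/82705315) = 1/(-9320189618059759/8246943778751370) = -8246943778751370/9320189618059759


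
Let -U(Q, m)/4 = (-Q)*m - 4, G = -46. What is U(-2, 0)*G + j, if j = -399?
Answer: -1135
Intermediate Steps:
U(Q, m) = 16 + 4*Q*m (U(Q, m) = -4*((-Q)*m - 4) = -4*(-Q*m - 4) = -4*(-4 - Q*m) = 16 + 4*Q*m)
U(-2, 0)*G + j = (16 + 4*(-2)*0)*(-46) - 399 = (16 + 0)*(-46) - 399 = 16*(-46) - 399 = -736 - 399 = -1135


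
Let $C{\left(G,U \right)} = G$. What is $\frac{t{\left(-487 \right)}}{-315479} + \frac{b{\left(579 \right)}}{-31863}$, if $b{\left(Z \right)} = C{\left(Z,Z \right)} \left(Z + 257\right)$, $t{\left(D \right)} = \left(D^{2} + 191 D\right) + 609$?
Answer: $- \frac{2759969067}{176352761} \approx -15.65$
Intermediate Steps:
$t{\left(D \right)} = 609 + D^{2} + 191 D$
$b{\left(Z \right)} = Z \left(257 + Z\right)$ ($b{\left(Z \right)} = Z \left(Z + 257\right) = Z \left(257 + Z\right)$)
$\frac{t{\left(-487 \right)}}{-315479} + \frac{b{\left(579 \right)}}{-31863} = \frac{609 + \left(-487\right)^{2} + 191 \left(-487\right)}{-315479} + \frac{579 \left(257 + 579\right)}{-31863} = \left(609 + 237169 - 93017\right) \left(- \frac{1}{315479}\right) + 579 \cdot 836 \left(- \frac{1}{31863}\right) = 144761 \left(- \frac{1}{315479}\right) + 484044 \left(- \frac{1}{31863}\right) = - \frac{144761}{315479} - \frac{8492}{559} = - \frac{2759969067}{176352761}$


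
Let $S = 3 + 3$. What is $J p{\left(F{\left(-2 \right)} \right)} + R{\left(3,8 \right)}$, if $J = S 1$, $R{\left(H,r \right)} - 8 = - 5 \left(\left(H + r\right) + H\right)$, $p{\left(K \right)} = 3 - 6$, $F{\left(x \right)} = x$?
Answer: $-80$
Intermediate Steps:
$S = 6$
$p{\left(K \right)} = -3$
$R{\left(H,r \right)} = 8 - 10 H - 5 r$ ($R{\left(H,r \right)} = 8 - 5 \left(\left(H + r\right) + H\right) = 8 - 5 \left(r + 2 H\right) = 8 - \left(5 r + 10 H\right) = 8 - 10 H - 5 r$)
$J = 6$ ($J = 6 \cdot 1 = 6$)
$J p{\left(F{\left(-2 \right)} \right)} + R{\left(3,8 \right)} = 6 \left(-3\right) - 62 = -18 - 62 = -80$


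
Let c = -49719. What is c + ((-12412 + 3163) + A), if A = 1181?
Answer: -57787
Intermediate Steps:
c + ((-12412 + 3163) + A) = -49719 + ((-12412 + 3163) + 1181) = -49719 + (-9249 + 1181) = -49719 - 8068 = -57787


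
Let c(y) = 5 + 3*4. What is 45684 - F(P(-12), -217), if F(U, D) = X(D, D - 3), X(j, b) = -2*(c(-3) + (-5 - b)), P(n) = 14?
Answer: 46148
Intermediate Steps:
c(y) = 17 (c(y) = 5 + 12 = 17)
X(j, b) = -24 + 2*b (X(j, b) = -2*(17 + (-5 - b)) = -2*(12 - b) = -24 + 2*b)
F(U, D) = -30 + 2*D (F(U, D) = -24 + 2*(D - 3) = -24 + 2*(-3 + D) = -24 + (-6 + 2*D) = -30 + 2*D)
45684 - F(P(-12), -217) = 45684 - (-30 + 2*(-217)) = 45684 - (-30 - 434) = 45684 - 1*(-464) = 45684 + 464 = 46148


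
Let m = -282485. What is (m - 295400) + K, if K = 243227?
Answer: -334658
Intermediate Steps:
(m - 295400) + K = (-282485 - 295400) + 243227 = -577885 + 243227 = -334658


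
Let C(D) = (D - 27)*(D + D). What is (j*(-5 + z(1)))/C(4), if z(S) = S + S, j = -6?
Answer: -9/92 ≈ -0.097826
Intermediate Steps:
z(S) = 2*S
C(D) = 2*D*(-27 + D) (C(D) = (-27 + D)*(2*D) = 2*D*(-27 + D))
(j*(-5 + z(1)))/C(4) = (-6*(-5 + 2*1))/((2*4*(-27 + 4))) = (-6*(-5 + 2))/((2*4*(-23))) = -6*(-3)/(-184) = 18*(-1/184) = -9/92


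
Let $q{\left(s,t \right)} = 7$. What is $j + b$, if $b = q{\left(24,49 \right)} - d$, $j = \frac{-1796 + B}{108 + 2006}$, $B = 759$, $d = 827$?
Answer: $- \frac{1734517}{2114} \approx -820.49$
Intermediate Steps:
$j = - \frac{1037}{2114}$ ($j = \frac{-1796 + 759}{108 + 2006} = - \frac{1037}{2114} \approx -0.49054$)
$b = -820$ ($b = 7 - 827 = -820$)
$j + b = - \frac{1037}{2114} - 820 = - \frac{1734517}{2114}$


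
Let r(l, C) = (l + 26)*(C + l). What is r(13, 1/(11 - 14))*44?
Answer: 21736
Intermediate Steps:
r(l, C) = (26 + l)*(C + l)
r(13, 1/(11 - 14))*44 = (13² + 26/(11 - 14) + 26*13 + 13/(11 - 14))*44 = (169 + 26/(-3) + 338 + 13/(-3))*44 = (169 + 26*(-⅓) + 338 - ⅓*13)*44 = (169 - 26/3 + 338 - 13/3)*44 = 494*44 = 21736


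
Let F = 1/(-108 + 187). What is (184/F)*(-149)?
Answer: -2165864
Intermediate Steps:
F = 1/79 ≈ 0.012658
(184/F)*(-149) = (184/(1/79))*(-149) = (184*79)*(-149) = 14536*(-149) = -2165864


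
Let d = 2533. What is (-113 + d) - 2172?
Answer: 248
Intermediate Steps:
(-113 + d) - 2172 = (-113 + 2533) - 2172 = 2420 - 2172 = 248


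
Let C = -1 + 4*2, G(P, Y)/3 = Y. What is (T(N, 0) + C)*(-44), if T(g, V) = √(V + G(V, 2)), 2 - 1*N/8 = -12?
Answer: -308 - 44*√6 ≈ -415.78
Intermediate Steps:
N = 112 (N = 16 - 8*(-12) = 16 + 96 = 112)
G(P, Y) = 3*Y
T(g, V) = √(6 + V) (T(g, V) = √(V + 3*2) = √(V + 6) = √(6 + V))
C = 7 (C = -1 + 8 = 7)
(T(N, 0) + C)*(-44) = (√(6 + 0) + 7)*(-44) = (√6 + 7)*(-44) = (7 + √6)*(-44) = -308 - 44*√6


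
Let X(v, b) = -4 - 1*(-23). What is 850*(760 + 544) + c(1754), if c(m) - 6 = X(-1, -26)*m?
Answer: 1141732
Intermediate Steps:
X(v, b) = 19 (X(v, b) = -4 + 23 = 19)
c(m) = 6 + 19*m
850*(760 + 544) + c(1754) = 850*(760 + 544) + (6 + 19*1754) = 850*1304 + (6 + 33326) = 1108400 + 33332 = 1141732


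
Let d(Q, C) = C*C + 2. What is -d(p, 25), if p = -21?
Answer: -627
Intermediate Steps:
d(Q, C) = 2 + C**2 (d(Q, C) = C**2 + 2 = 2 + C**2)
-d(p, 25) = -(2 + 25**2) = -(2 + 625) = -1*627 = -627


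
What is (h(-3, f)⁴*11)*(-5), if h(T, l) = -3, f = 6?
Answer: -4455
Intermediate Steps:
(h(-3, f)⁴*11)*(-5) = ((-3)⁴*11)*(-5) = (81*11)*(-5) = 891*(-5) = -4455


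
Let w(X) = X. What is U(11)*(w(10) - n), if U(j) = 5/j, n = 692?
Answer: -310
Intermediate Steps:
U(11)*(w(10) - n) = (5/11)*(10 - 1*692) = (5*(1/11))*(10 - 692) = (5/11)*(-682) = -310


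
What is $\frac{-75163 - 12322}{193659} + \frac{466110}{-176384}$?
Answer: $- \frac{52848675365}{17079174528} \approx -3.0943$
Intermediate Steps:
$\frac{-75163 - 12322}{193659} + \frac{466110}{-176384} = \left(-87485\right) \frac{1}{193659} + 466110 \left(- \frac{1}{176384}\right) = - \frac{87485}{193659} - \frac{233055}{88192} = - \frac{52848675365}{17079174528}$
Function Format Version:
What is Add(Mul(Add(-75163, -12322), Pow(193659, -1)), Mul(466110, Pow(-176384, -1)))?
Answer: Rational(-52848675365, 17079174528) ≈ -3.0943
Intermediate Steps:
Add(Mul(Add(-75163, -12322), Pow(193659, -1)), Mul(466110, Pow(-176384, -1))) = Add(Mul(-87485, Rational(1, 193659)), Mul(466110, Rational(-1, 176384))) = Add(Rational(-87485, 193659), Rational(-233055, 88192)) = Rational(-52848675365, 17079174528)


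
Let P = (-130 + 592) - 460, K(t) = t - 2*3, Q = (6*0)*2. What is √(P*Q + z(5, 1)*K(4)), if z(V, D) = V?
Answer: I*√10 ≈ 3.1623*I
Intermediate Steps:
Q = 0 (Q = 0*2 = 0)
K(t) = -6 + t (K(t) = t - 6 = -6 + t)
P = 2 (P = 462 - 460 = 2)
√(P*Q + z(5, 1)*K(4)) = √(2*0 + 5*(-6 + 4)) = √(0 + 5*(-2)) = √(0 - 10) = √(-10) = I*√10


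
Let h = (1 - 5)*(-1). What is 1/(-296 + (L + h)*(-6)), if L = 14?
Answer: -1/404 ≈ -0.0024752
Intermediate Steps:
h = 4 (h = -4*(-1) = 4)
1/(-296 + (L + h)*(-6)) = 1/(-296 + (14 + 4)*(-6)) = 1/(-296 + 18*(-6)) = 1/(-296 - 108) = 1/(-404) = -1/404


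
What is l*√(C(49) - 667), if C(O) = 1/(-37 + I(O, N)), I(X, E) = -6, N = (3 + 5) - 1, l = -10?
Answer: -10*I*√1233326/43 ≈ -258.27*I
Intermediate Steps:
N = 7 (N = 8 - 1 = 7)
C(O) = -1/43 (C(O) = 1/(-37 - 6) = 1/(-43) = -1/43)
l*√(C(49) - 667) = -10*√(-1/43 - 667) = -10*I*√1233326/43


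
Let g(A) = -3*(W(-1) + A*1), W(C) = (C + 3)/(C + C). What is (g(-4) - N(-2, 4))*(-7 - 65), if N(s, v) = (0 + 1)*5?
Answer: -720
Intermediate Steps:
N(s, v) = 5 (N(s, v) = 1*5 = 5)
W(C) = (3 + C)/(2*C) (W(C) = (3 + C)/((2*C)) = (3 + C)*(1/(2*C)) = (3 + C)/(2*C))
g(A) = 3 - 3*A (g(A) = -3*((½)*(3 - 1)/(-1) + A*1) = -3*((½)*(-1)*2 + A) = -3*(-1 + A) = 3 - 3*A)
(g(-4) - N(-2, 4))*(-7 - 65) = ((3 - 3*(-4)) - 1*5)*(-7 - 65) = ((3 + 12) - 5)*(-72) = (15 - 5)*(-72) = 10*(-72) = -720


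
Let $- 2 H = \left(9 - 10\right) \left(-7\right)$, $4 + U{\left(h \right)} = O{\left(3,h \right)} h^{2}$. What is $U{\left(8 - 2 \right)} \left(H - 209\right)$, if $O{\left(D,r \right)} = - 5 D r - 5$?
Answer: $727600$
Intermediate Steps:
$O{\left(D,r \right)} = -5 - 5 D r$ ($O{\left(D,r \right)} = - 5 D r - 5 = -5 - 5 D r$)
$U{\left(h \right)} = -4 + h^{2} \left(-5 - 15 h\right)$ ($U{\left(h \right)} = -4 + \left(-5 - 15 h\right) h^{2} = -4 + h^{2} \left(-5 - 15 h\right)$)
$H = - \frac{7}{2}$ ($H = - \frac{\left(9 - 10\right) \left(-7\right)}{2} = - \frac{\left(-1\right) \left(-7\right)}{2} = \left(- \frac{1}{2}\right) 7 = - \frac{7}{2} \approx -3.5$)
$U{\left(8 - 2 \right)} \left(H - 209\right) = \left(-4 + \left(8 - 2\right)^{2} \left(-5 - 15 \left(8 - 2\right)\right)\right) \left(- \frac{7}{2} - 209\right) = \left(-4 + 6^{2} \left(-5 - 90\right)\right) \left(- \frac{425}{2}\right) = \left(-4 + 36 \left(-5 - 90\right)\right) \left(- \frac{425}{2}\right) = \left(-4 + 36 \left(-95\right)\right) \left(- \frac{425}{2}\right) = \left(-4 - 3420\right) \left(- \frac{425}{2}\right) = \left(-3424\right) \left(- \frac{425}{2}\right) = 727600$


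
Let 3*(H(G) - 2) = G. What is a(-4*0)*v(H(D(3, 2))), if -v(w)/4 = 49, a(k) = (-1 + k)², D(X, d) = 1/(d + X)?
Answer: -196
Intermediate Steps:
D(X, d) = 1/(X + d)
H(G) = 2 + G/3
v(w) = -196 (v(w) = -4*49 = -196)
a(-4*0)*v(H(D(3, 2))) = (-1 - 4*0)²*(-196) = (-1 + 0)²*(-196) = (-1)²*(-196) = 1*(-196) = -196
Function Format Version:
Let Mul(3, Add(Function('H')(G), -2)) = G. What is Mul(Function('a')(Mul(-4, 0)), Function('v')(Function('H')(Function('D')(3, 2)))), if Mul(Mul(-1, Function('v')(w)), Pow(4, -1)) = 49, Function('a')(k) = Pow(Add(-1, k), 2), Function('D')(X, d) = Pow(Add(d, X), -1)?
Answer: -196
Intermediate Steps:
Function('D')(X, d) = Pow(Add(X, d), -1)
Function('H')(G) = Add(2, Mul(Rational(1, 3), G))
Function('v')(w) = -196 (Function('v')(w) = Mul(-4, 49) = -196)
Mul(Function('a')(Mul(-4, 0)), Function('v')(Function('H')(Function('D')(3, 2)))) = Mul(Pow(Add(-1, Mul(-4, 0)), 2), -196) = Mul(Pow(Add(-1, 0), 2), -196) = Mul(Pow(-1, 2), -196) = Mul(1, -196) = -196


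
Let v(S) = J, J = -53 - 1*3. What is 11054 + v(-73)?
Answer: 10998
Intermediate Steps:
J = -56 (J = -53 - 3 = -56)
v(S) = -56
11054 + v(-73) = 11054 - 56 = 10998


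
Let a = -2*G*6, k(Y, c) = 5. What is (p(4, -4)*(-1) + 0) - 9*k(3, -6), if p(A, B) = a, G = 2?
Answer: -21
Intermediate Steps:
a = -24 (a = -2*2*6 = -4*6 = -24)
p(A, B) = -24
(p(4, -4)*(-1) + 0) - 9*k(3, -6) = (-24*(-1) + 0) - 9*5 = (24 + 0) - 45 = 24 - 45 = -21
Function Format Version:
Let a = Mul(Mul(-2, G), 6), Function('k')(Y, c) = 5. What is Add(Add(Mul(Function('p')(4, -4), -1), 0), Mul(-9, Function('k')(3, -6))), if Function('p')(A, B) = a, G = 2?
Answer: -21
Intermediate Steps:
a = -24 (a = Mul(Mul(-2, 2), 6) = Mul(-4, 6) = -24)
Function('p')(A, B) = -24
Add(Add(Mul(Function('p')(4, -4), -1), 0), Mul(-9, Function('k')(3, -6))) = Add(Add(Mul(-24, -1), 0), Mul(-9, 5)) = Add(Add(24, 0), -45) = Add(24, -45) = -21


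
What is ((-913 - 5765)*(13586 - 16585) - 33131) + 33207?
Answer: 20027398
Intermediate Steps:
((-913 - 5765)*(13586 - 16585) - 33131) + 33207 = (-6678*(-2999) - 33131) + 33207 = (20027322 - 33131) + 33207 = 19994191 + 33207 = 20027398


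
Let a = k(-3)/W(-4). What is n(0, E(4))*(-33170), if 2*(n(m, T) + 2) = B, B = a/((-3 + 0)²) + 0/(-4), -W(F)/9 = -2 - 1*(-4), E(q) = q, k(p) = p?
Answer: 3565775/54 ≈ 66033.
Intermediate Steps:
W(F) = -18 (W(F) = -9*(-2 - 1*(-4)) = -9*(-2 + 4) = -9*2 = -18)
a = ⅙ (a = -3/(-18) = -3*(-1/18) = ⅙ ≈ 0.16667)
B = 1/54 (B = 1/(6*((-3 + 0)²)) + 0/(-4) = 1/(6*((-3)²)) + 0*(-¼) = (⅙)/9 + 0 = (⅙)*(⅑) + 0 = 1/54 + 0 = 1/54 ≈ 0.018519)
n(m, T) = -215/108 (n(m, T) = -2 + (½)*(1/54) = -2 + 1/108 = -215/108)
n(0, E(4))*(-33170) = -215/108*(-33170) = 3565775/54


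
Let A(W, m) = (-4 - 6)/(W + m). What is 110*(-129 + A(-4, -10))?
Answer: -98780/7 ≈ -14111.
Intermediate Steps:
A(W, m) = -10/(W + m)
110*(-129 + A(-4, -10)) = 110*(-129 - 10/(-4 - 10)) = 110*(-129 - 10/(-14)) = 110*(-129 - 10*(-1/14)) = 110*(-129 + 5/7) = 110*(-898/7) = -98780/7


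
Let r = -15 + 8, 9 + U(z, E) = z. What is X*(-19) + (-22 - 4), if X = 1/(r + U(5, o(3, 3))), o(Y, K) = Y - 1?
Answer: -267/11 ≈ -24.273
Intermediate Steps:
o(Y, K) = -1 + Y
U(z, E) = -9 + z
r = -7
X = -1/11 (X = 1/(-7 + (-9 + 5)) = 1/(-7 - 4) = 1/(-11) = -1/11 ≈ -0.090909)
X*(-19) + (-22 - 4) = -1/11*(-19) + (-22 - 4) = 19/11 - 26 = -267/11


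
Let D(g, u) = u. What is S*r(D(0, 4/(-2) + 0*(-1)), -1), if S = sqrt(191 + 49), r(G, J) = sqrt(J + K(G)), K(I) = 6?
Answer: 20*sqrt(3) ≈ 34.641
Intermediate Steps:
r(G, J) = sqrt(6 + J) (r(G, J) = sqrt(J + 6) = sqrt(6 + J))
S = 4*sqrt(15) (S = sqrt(240) = 4*sqrt(15) ≈ 15.492)
S*r(D(0, 4/(-2) + 0*(-1)), -1) = (4*sqrt(15))*sqrt(6 - 1) = (4*sqrt(15))*sqrt(5) = 20*sqrt(3)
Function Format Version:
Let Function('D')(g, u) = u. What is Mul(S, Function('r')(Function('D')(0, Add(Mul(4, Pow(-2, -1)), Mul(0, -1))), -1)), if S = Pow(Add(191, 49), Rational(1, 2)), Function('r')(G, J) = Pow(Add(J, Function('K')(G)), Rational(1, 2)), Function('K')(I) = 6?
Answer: Mul(20, Pow(3, Rational(1, 2))) ≈ 34.641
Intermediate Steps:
Function('r')(G, J) = Pow(Add(6, J), Rational(1, 2)) (Function('r')(G, J) = Pow(Add(J, 6), Rational(1, 2)) = Pow(Add(6, J), Rational(1, 2)))
S = Mul(4, Pow(15, Rational(1, 2))) (S = Pow(240, Rational(1, 2)) = Mul(4, Pow(15, Rational(1, 2))) ≈ 15.492)
Mul(S, Function('r')(Function('D')(0, Add(Mul(4, Pow(-2, -1)), Mul(0, -1))), -1)) = Mul(Mul(4, Pow(15, Rational(1, 2))), Pow(Add(6, -1), Rational(1, 2))) = Mul(Mul(4, Pow(15, Rational(1, 2))), Pow(5, Rational(1, 2))) = Mul(20, Pow(3, Rational(1, 2)))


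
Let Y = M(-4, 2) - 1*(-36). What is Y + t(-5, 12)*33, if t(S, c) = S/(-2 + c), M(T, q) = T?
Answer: 31/2 ≈ 15.500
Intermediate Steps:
Y = 32 (Y = -4 - 1*(-36) = -4 + 36 = 32)
Y + t(-5, 12)*33 = 32 - 5/(-2 + 12)*33 = 32 - 5/10*33 = 32 - 5*⅒*33 = 32 - ½*33 = 32 - 33/2 = 31/2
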